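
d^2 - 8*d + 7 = (d - 7)*(d - 1)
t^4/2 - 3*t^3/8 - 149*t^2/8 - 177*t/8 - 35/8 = (t/2 + 1/2)*(t - 7)*(t + 1/4)*(t + 5)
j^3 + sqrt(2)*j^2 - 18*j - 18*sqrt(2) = (j - 3*sqrt(2))*(j + sqrt(2))*(j + 3*sqrt(2))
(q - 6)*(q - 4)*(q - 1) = q^3 - 11*q^2 + 34*q - 24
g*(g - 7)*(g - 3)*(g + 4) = g^4 - 6*g^3 - 19*g^2 + 84*g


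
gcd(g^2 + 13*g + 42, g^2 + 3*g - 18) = g + 6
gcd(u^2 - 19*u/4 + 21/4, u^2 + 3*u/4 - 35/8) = u - 7/4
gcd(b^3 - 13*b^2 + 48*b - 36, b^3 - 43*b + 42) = b^2 - 7*b + 6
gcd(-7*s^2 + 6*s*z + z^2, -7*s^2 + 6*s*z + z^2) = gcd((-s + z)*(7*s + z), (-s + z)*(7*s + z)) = -7*s^2 + 6*s*z + z^2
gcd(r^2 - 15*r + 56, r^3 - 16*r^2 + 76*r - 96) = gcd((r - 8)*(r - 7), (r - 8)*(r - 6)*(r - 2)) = r - 8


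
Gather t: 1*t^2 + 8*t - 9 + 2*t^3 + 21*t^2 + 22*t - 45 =2*t^3 + 22*t^2 + 30*t - 54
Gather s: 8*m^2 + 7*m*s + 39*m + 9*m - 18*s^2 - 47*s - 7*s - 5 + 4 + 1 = 8*m^2 + 48*m - 18*s^2 + s*(7*m - 54)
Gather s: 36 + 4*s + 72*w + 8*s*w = s*(8*w + 4) + 72*w + 36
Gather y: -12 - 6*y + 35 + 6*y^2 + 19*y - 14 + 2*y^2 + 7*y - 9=8*y^2 + 20*y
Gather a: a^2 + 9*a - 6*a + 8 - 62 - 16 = a^2 + 3*a - 70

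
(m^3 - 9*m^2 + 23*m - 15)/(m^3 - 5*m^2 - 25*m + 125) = (m^2 - 4*m + 3)/(m^2 - 25)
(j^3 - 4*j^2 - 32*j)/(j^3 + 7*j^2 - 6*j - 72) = j*(j - 8)/(j^2 + 3*j - 18)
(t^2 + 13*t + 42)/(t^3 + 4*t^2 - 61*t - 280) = (t + 6)/(t^2 - 3*t - 40)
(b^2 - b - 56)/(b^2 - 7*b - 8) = (b + 7)/(b + 1)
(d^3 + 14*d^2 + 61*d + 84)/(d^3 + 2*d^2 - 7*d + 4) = (d^2 + 10*d + 21)/(d^2 - 2*d + 1)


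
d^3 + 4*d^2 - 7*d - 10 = (d - 2)*(d + 1)*(d + 5)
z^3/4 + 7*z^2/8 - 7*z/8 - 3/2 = (z/4 + 1/4)*(z - 3/2)*(z + 4)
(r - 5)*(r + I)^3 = r^4 - 5*r^3 + 3*I*r^3 - 3*r^2 - 15*I*r^2 + 15*r - I*r + 5*I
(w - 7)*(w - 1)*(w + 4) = w^3 - 4*w^2 - 25*w + 28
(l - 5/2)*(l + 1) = l^2 - 3*l/2 - 5/2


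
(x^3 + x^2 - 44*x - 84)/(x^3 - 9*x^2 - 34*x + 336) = (x + 2)/(x - 8)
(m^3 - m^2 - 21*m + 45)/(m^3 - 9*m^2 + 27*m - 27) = (m + 5)/(m - 3)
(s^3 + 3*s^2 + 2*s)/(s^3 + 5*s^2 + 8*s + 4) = s/(s + 2)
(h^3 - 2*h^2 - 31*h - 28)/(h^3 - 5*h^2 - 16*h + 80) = (h^2 - 6*h - 7)/(h^2 - 9*h + 20)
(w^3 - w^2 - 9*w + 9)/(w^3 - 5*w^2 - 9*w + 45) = (w - 1)/(w - 5)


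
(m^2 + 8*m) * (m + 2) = m^3 + 10*m^2 + 16*m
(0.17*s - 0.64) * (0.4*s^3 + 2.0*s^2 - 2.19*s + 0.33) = 0.068*s^4 + 0.084*s^3 - 1.6523*s^2 + 1.4577*s - 0.2112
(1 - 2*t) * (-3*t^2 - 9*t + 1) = 6*t^3 + 15*t^2 - 11*t + 1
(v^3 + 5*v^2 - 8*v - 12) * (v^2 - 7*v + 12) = v^5 - 2*v^4 - 31*v^3 + 104*v^2 - 12*v - 144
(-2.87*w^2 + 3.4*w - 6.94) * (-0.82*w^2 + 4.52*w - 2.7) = 2.3534*w^4 - 15.7604*w^3 + 28.8078*w^2 - 40.5488*w + 18.738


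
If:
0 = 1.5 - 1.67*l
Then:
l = 0.90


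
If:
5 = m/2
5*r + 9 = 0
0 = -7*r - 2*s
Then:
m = 10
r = -9/5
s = 63/10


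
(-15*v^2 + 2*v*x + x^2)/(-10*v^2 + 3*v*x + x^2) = (-3*v + x)/(-2*v + x)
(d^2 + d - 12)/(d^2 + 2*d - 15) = (d + 4)/(d + 5)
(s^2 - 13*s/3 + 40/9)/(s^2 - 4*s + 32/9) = (3*s - 5)/(3*s - 4)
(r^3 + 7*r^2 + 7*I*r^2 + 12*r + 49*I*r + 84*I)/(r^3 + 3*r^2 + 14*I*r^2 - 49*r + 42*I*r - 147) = (r + 4)/(r + 7*I)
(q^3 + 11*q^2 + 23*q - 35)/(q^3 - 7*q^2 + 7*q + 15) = (q^3 + 11*q^2 + 23*q - 35)/(q^3 - 7*q^2 + 7*q + 15)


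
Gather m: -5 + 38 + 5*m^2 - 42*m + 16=5*m^2 - 42*m + 49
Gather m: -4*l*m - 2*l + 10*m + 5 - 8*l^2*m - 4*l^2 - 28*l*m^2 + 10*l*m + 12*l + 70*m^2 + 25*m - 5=-4*l^2 + 10*l + m^2*(70 - 28*l) + m*(-8*l^2 + 6*l + 35)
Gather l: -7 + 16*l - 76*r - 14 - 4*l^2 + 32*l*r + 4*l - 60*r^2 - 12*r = -4*l^2 + l*(32*r + 20) - 60*r^2 - 88*r - 21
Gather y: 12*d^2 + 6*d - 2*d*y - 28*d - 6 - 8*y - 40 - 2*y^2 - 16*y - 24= 12*d^2 - 22*d - 2*y^2 + y*(-2*d - 24) - 70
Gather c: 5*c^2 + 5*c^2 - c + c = 10*c^2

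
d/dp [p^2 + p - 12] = 2*p + 1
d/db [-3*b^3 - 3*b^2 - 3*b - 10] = -9*b^2 - 6*b - 3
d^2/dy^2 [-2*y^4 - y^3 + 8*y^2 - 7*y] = -24*y^2 - 6*y + 16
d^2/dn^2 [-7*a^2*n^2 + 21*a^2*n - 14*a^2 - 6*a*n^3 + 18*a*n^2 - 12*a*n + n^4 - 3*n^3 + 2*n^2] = -14*a^2 - 36*a*n + 36*a + 12*n^2 - 18*n + 4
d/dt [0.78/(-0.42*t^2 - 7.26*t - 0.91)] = (0.6552*t + 5.6628)/(0.42*t^2 + 7.26*t + 0.91)^2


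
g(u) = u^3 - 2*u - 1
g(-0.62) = 0.00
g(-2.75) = -16.30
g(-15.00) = -3346.00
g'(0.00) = -2.00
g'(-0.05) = -1.99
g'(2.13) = 11.61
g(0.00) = -1.00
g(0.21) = -1.41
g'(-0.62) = -0.85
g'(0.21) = -1.87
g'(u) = 3*u^2 - 2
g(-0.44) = -0.21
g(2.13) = 4.40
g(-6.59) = -274.01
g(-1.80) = -3.23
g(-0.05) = -0.90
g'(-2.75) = 20.69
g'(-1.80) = 7.72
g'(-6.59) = 128.28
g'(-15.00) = 673.00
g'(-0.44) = -1.42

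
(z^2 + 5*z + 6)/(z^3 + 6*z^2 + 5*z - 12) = (z + 2)/(z^2 + 3*z - 4)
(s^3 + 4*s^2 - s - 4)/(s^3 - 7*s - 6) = (s^2 + 3*s - 4)/(s^2 - s - 6)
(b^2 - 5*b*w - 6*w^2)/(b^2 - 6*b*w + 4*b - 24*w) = (b + w)/(b + 4)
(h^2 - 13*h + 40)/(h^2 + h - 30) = (h - 8)/(h + 6)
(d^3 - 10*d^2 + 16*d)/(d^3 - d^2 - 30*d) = (-d^2 + 10*d - 16)/(-d^2 + d + 30)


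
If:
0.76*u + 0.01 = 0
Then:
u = -0.01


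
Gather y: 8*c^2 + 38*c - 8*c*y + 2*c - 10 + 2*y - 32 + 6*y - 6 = 8*c^2 + 40*c + y*(8 - 8*c) - 48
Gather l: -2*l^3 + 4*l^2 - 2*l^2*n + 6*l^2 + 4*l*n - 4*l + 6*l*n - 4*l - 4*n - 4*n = -2*l^3 + l^2*(10 - 2*n) + l*(10*n - 8) - 8*n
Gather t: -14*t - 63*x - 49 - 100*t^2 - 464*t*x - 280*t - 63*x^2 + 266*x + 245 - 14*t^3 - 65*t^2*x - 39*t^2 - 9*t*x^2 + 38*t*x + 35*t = -14*t^3 + t^2*(-65*x - 139) + t*(-9*x^2 - 426*x - 259) - 63*x^2 + 203*x + 196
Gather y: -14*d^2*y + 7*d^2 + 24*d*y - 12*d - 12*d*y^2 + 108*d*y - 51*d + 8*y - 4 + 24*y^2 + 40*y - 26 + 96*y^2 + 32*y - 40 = 7*d^2 - 63*d + y^2*(120 - 12*d) + y*(-14*d^2 + 132*d + 80) - 70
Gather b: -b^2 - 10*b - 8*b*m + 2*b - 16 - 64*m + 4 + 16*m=-b^2 + b*(-8*m - 8) - 48*m - 12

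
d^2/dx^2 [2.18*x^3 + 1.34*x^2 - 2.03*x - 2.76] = 13.08*x + 2.68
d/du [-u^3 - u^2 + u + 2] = -3*u^2 - 2*u + 1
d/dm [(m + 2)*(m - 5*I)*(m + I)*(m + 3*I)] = 4*m^3 + m^2*(6 - 3*I) + m*(34 - 4*I) + 34 + 15*I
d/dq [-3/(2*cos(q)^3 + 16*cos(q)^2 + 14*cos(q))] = 3*(3*sin(q)^2 - 16*cos(q) - 10)*sin(q)/(2*(cos(q)^2 + 8*cos(q) + 7)^2*cos(q)^2)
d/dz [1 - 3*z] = -3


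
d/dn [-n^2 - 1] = -2*n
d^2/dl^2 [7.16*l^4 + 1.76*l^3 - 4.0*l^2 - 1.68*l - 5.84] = 85.92*l^2 + 10.56*l - 8.0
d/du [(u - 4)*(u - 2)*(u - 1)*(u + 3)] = 4*u^3 - 12*u^2 - 14*u + 34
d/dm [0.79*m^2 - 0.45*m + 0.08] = 1.58*m - 0.45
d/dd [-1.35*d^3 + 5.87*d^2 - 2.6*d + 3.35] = -4.05*d^2 + 11.74*d - 2.6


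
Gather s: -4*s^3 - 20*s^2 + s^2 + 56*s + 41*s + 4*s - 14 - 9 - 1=-4*s^3 - 19*s^2 + 101*s - 24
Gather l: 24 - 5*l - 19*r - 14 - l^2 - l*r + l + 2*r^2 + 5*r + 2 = -l^2 + l*(-r - 4) + 2*r^2 - 14*r + 12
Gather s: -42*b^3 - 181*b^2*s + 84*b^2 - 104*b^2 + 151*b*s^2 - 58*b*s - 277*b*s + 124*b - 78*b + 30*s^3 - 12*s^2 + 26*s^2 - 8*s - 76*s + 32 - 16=-42*b^3 - 20*b^2 + 46*b + 30*s^3 + s^2*(151*b + 14) + s*(-181*b^2 - 335*b - 84) + 16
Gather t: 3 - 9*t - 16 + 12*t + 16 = 3*t + 3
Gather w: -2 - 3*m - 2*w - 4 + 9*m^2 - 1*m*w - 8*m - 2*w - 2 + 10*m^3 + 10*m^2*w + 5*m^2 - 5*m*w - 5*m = 10*m^3 + 14*m^2 - 16*m + w*(10*m^2 - 6*m - 4) - 8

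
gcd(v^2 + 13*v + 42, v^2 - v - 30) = 1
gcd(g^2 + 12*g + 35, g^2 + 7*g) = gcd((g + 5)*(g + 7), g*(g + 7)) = g + 7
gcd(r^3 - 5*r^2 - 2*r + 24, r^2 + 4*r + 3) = 1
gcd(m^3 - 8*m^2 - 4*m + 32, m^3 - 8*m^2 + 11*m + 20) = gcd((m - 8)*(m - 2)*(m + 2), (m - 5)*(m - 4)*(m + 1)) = 1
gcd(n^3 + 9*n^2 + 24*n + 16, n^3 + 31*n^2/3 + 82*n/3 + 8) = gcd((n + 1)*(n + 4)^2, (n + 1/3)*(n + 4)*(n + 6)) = n + 4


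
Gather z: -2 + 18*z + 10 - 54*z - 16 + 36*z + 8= 0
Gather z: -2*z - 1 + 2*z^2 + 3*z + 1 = 2*z^2 + z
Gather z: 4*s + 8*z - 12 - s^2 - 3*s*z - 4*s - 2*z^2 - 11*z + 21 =-s^2 - 2*z^2 + z*(-3*s - 3) + 9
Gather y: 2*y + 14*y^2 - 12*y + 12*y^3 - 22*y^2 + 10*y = 12*y^3 - 8*y^2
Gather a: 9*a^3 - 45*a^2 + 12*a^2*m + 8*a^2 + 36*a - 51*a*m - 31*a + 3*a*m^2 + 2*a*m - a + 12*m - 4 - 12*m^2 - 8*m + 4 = 9*a^3 + a^2*(12*m - 37) + a*(3*m^2 - 49*m + 4) - 12*m^2 + 4*m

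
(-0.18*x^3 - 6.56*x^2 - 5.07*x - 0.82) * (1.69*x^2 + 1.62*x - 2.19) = -0.3042*x^5 - 11.378*x^4 - 18.8013*x^3 + 4.7672*x^2 + 9.7749*x + 1.7958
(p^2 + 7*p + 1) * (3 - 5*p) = -5*p^3 - 32*p^2 + 16*p + 3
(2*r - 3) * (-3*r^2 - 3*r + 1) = -6*r^3 + 3*r^2 + 11*r - 3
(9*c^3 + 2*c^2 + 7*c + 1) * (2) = 18*c^3 + 4*c^2 + 14*c + 2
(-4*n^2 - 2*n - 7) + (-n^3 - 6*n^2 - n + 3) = -n^3 - 10*n^2 - 3*n - 4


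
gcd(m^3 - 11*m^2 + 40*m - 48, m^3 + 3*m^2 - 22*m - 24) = m - 4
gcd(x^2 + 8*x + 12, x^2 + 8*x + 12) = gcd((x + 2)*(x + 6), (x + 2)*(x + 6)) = x^2 + 8*x + 12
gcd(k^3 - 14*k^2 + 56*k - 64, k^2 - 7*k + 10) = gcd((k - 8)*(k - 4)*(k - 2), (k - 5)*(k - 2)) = k - 2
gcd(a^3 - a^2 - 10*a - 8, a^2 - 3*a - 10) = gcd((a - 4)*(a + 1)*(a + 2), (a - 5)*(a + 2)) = a + 2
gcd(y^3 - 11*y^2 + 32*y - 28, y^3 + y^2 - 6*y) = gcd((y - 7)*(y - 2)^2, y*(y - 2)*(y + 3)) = y - 2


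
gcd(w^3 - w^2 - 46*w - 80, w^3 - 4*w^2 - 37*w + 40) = w^2 - 3*w - 40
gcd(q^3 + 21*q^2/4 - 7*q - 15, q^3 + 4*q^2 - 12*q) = q^2 + 4*q - 12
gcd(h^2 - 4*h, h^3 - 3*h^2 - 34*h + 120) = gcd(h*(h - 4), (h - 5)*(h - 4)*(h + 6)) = h - 4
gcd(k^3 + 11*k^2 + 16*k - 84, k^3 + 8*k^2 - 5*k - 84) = k + 7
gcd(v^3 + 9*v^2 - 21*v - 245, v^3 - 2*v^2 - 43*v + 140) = v^2 + 2*v - 35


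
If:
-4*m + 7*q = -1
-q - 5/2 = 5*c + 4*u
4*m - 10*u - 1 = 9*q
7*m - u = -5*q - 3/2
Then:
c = -1719/3490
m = -53/698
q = -65/349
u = 13/349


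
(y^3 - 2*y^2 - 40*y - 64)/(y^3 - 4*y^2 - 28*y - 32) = (y + 4)/(y + 2)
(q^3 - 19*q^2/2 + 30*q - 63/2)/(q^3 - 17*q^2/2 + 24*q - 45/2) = (2*q - 7)/(2*q - 5)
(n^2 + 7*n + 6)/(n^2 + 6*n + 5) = (n + 6)/(n + 5)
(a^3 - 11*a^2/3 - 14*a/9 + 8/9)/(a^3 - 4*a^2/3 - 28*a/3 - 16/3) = (a - 1/3)/(a + 2)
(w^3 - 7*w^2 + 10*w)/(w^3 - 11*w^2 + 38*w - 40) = w/(w - 4)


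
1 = 1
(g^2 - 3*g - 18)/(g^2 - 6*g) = (g + 3)/g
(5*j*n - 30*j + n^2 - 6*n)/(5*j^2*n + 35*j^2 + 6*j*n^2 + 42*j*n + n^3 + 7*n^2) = (n - 6)/(j*n + 7*j + n^2 + 7*n)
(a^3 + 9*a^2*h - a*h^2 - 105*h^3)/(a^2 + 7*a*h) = a + 2*h - 15*h^2/a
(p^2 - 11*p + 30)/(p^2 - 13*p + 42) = (p - 5)/(p - 7)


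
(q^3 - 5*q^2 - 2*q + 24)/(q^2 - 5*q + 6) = (q^2 - 2*q - 8)/(q - 2)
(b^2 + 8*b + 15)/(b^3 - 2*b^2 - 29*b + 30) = (b + 3)/(b^2 - 7*b + 6)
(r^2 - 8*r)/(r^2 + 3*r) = (r - 8)/(r + 3)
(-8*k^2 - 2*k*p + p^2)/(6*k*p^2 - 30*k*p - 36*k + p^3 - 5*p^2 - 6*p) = (8*k^2 + 2*k*p - p^2)/(-6*k*p^2 + 30*k*p + 36*k - p^3 + 5*p^2 + 6*p)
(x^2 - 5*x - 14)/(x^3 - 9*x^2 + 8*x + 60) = (x - 7)/(x^2 - 11*x + 30)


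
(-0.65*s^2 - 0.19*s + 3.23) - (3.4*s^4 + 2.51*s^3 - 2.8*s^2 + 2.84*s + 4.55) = -3.4*s^4 - 2.51*s^3 + 2.15*s^2 - 3.03*s - 1.32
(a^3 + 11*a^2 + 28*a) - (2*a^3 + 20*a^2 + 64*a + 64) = -a^3 - 9*a^2 - 36*a - 64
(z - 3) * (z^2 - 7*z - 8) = z^3 - 10*z^2 + 13*z + 24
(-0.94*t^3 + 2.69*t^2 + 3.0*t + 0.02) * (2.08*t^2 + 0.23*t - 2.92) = -1.9552*t^5 + 5.379*t^4 + 9.6035*t^3 - 7.1232*t^2 - 8.7554*t - 0.0584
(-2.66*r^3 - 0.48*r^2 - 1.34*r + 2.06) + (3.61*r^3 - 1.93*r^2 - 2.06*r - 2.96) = 0.95*r^3 - 2.41*r^2 - 3.4*r - 0.9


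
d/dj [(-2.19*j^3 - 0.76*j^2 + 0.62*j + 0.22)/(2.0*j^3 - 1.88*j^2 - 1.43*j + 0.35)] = (5.6372*j^4 + 3.7834*j^3 - 1.3671*j^2 + 0.2952*j + 0.5316)/(4.0*j^6 - 7.52*j^5 - 2.1856*j^4 + 6.7768*j^3 + 0.7289*j^2 - 1.001*j + 0.1225)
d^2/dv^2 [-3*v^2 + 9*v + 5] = -6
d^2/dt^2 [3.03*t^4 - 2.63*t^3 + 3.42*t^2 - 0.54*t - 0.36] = 36.36*t^2 - 15.78*t + 6.84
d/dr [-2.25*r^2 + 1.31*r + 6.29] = 1.31 - 4.5*r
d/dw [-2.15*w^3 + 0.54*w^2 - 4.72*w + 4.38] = -6.45*w^2 + 1.08*w - 4.72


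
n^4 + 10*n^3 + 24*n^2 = n^2*(n + 4)*(n + 6)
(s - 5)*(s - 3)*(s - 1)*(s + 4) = s^4 - 5*s^3 - 13*s^2 + 77*s - 60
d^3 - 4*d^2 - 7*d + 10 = (d - 5)*(d - 1)*(d + 2)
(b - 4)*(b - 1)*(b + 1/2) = b^3 - 9*b^2/2 + 3*b/2 + 2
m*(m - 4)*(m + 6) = m^3 + 2*m^2 - 24*m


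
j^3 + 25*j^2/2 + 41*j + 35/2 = (j + 1/2)*(j + 5)*(j + 7)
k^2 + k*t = k*(k + t)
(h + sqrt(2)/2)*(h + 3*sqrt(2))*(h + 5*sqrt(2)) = h^3 + 17*sqrt(2)*h^2/2 + 38*h + 15*sqrt(2)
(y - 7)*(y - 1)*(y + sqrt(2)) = y^3 - 8*y^2 + sqrt(2)*y^2 - 8*sqrt(2)*y + 7*y + 7*sqrt(2)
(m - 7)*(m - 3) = m^2 - 10*m + 21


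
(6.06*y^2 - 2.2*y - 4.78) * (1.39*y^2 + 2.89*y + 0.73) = 8.4234*y^4 + 14.4554*y^3 - 8.5784*y^2 - 15.4202*y - 3.4894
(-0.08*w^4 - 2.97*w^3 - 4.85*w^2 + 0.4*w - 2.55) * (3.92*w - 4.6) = -0.3136*w^5 - 11.2744*w^4 - 5.35*w^3 + 23.878*w^2 - 11.836*w + 11.73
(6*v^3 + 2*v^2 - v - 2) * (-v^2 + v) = -6*v^5 + 4*v^4 + 3*v^3 + v^2 - 2*v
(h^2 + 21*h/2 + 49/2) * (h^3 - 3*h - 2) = h^5 + 21*h^4/2 + 43*h^3/2 - 67*h^2/2 - 189*h/2 - 49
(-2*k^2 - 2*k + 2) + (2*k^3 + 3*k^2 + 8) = 2*k^3 + k^2 - 2*k + 10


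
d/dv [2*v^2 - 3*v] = 4*v - 3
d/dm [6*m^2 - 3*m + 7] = 12*m - 3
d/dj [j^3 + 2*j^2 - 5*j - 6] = 3*j^2 + 4*j - 5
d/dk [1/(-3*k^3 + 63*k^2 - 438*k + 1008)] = (k^2 - 14*k + 146/3)/(k^3 - 21*k^2 + 146*k - 336)^2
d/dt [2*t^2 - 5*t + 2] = 4*t - 5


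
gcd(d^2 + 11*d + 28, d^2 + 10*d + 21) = d + 7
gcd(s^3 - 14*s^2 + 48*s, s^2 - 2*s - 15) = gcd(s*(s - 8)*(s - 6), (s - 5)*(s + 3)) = 1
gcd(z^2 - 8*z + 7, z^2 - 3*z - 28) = z - 7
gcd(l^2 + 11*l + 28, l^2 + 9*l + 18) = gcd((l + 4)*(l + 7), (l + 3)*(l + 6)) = 1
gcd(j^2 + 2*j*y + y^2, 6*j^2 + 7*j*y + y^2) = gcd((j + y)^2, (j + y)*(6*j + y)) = j + y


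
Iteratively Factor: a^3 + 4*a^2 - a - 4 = (a + 4)*(a^2 - 1) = (a + 1)*(a + 4)*(a - 1)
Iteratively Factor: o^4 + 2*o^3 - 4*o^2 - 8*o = (o - 2)*(o^3 + 4*o^2 + 4*o) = (o - 2)*(o + 2)*(o^2 + 2*o) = (o - 2)*(o + 2)^2*(o)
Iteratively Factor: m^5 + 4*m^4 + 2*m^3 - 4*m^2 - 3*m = (m + 1)*(m^4 + 3*m^3 - m^2 - 3*m) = (m + 1)*(m + 3)*(m^3 - m) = m*(m + 1)*(m + 3)*(m^2 - 1) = m*(m - 1)*(m + 1)*(m + 3)*(m + 1)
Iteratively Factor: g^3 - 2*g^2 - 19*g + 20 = (g - 5)*(g^2 + 3*g - 4) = (g - 5)*(g + 4)*(g - 1)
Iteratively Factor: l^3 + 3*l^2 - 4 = (l - 1)*(l^2 + 4*l + 4) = (l - 1)*(l + 2)*(l + 2)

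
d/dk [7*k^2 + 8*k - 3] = 14*k + 8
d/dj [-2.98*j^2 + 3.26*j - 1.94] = 3.26 - 5.96*j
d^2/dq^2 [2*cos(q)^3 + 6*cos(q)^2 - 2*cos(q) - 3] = cos(q)/2 - 12*cos(2*q) - 9*cos(3*q)/2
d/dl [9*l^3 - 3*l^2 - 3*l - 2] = 27*l^2 - 6*l - 3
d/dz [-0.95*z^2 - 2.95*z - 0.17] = -1.9*z - 2.95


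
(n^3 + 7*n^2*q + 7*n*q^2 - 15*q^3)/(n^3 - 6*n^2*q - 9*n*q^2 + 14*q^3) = (-n^2 - 8*n*q - 15*q^2)/(-n^2 + 5*n*q + 14*q^2)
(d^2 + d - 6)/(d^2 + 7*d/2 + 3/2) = 2*(d - 2)/(2*d + 1)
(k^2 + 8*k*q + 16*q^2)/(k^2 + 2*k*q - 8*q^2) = (-k - 4*q)/(-k + 2*q)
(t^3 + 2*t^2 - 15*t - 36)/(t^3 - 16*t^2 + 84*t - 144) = (t^2 + 6*t + 9)/(t^2 - 12*t + 36)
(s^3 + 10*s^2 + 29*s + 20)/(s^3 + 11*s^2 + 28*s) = (s^2 + 6*s + 5)/(s*(s + 7))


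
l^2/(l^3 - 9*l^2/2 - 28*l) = 2*l/(2*l^2 - 9*l - 56)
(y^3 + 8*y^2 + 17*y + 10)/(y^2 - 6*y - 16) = (y^2 + 6*y + 5)/(y - 8)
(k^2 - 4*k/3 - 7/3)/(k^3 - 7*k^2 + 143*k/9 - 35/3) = 3*(k + 1)/(3*k^2 - 14*k + 15)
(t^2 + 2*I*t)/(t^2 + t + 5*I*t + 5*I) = t*(t + 2*I)/(t^2 + t + 5*I*t + 5*I)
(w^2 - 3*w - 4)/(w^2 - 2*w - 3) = (w - 4)/(w - 3)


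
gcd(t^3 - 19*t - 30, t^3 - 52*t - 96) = t + 2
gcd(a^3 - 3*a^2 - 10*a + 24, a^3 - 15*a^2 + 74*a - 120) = a - 4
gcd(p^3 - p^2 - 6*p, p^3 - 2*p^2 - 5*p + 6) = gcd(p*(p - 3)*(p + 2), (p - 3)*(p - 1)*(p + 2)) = p^2 - p - 6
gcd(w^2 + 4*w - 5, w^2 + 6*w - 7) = w - 1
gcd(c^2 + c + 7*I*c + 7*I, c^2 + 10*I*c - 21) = c + 7*I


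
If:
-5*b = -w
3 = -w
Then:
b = -3/5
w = -3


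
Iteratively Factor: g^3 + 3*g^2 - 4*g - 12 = (g - 2)*(g^2 + 5*g + 6) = (g - 2)*(g + 3)*(g + 2)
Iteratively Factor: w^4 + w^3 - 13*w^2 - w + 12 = (w + 1)*(w^3 - 13*w + 12) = (w - 1)*(w + 1)*(w^2 + w - 12) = (w - 1)*(w + 1)*(w + 4)*(w - 3)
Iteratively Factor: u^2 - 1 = (u + 1)*(u - 1)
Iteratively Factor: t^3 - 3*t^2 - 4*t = (t + 1)*(t^2 - 4*t) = (t - 4)*(t + 1)*(t)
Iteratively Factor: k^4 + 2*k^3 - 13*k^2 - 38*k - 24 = (k - 4)*(k^3 + 6*k^2 + 11*k + 6) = (k - 4)*(k + 1)*(k^2 + 5*k + 6) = (k - 4)*(k + 1)*(k + 3)*(k + 2)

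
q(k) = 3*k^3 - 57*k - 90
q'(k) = 9*k^2 - 57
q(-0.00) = -90.00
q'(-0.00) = -57.00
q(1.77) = -174.25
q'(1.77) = -28.80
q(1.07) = -147.31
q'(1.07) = -46.70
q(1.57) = -167.88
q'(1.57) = -34.82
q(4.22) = -105.09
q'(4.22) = 103.28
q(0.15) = -98.54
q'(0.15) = -56.80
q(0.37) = -110.94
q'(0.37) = -55.77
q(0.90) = -139.11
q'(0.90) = -49.71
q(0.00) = -90.00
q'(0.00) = -57.00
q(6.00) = 216.00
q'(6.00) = 267.00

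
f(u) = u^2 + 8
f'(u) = 2*u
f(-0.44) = 8.19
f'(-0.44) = -0.88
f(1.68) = 10.82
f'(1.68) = 3.36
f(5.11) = 34.11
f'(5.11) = 10.22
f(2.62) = 14.86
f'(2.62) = 5.24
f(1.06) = 9.12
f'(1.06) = 2.12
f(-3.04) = 17.24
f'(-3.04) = -6.08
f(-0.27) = 8.07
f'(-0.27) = -0.54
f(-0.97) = 8.94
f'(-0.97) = -1.94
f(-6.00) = 44.00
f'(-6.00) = -12.00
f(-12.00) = 152.00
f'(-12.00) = -24.00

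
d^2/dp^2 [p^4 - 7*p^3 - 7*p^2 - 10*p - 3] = 12*p^2 - 42*p - 14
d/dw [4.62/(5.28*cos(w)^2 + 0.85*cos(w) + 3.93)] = (48.7872*cos(w) + 3.927)*sin(w)/(5.28*cos(w)^2 + 0.85*cos(w) + 3.93)^2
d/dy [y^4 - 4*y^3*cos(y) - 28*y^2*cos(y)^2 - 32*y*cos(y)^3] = 4*y^3*sin(y) + 4*y^3 + 28*y^2*sin(2*y) - 12*y^2*cos(y) + 96*y*sin(y)*cos(y)^2 - 56*y*cos(y)^2 - 32*cos(y)^3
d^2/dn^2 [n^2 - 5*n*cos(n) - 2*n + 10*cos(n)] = 5*n*cos(n) - 10*sqrt(2)*cos(n + pi/4) + 2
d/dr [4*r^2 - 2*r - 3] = 8*r - 2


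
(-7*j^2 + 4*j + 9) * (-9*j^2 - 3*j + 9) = 63*j^4 - 15*j^3 - 156*j^2 + 9*j + 81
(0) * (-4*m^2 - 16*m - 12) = 0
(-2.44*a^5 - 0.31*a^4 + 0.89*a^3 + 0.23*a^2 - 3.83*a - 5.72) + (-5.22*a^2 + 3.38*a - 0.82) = -2.44*a^5 - 0.31*a^4 + 0.89*a^3 - 4.99*a^2 - 0.45*a - 6.54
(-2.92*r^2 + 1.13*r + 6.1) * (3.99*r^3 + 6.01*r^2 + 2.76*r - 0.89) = -11.6508*r^5 - 13.0405*r^4 + 23.0711*r^3 + 42.3786*r^2 + 15.8303*r - 5.429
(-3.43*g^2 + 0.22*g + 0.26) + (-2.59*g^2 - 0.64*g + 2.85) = -6.02*g^2 - 0.42*g + 3.11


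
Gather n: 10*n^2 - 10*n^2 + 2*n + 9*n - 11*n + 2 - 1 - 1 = 0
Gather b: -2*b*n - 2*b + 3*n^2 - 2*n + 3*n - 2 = b*(-2*n - 2) + 3*n^2 + n - 2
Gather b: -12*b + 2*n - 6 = -12*b + 2*n - 6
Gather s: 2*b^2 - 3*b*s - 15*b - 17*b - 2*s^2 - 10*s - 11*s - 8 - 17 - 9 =2*b^2 - 32*b - 2*s^2 + s*(-3*b - 21) - 34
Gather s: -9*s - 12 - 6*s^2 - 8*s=-6*s^2 - 17*s - 12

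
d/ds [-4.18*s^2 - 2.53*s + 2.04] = -8.36*s - 2.53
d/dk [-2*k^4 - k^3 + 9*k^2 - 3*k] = -8*k^3 - 3*k^2 + 18*k - 3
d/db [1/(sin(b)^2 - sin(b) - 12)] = (1 - 2*sin(b))*cos(b)/(sin(b) + cos(b)^2 + 11)^2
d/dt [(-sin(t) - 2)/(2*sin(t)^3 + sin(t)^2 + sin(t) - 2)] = (4*sin(t)^3 + 13*sin(t)^2 + 4*sin(t) + 4)*cos(t)/(2*sin(t)^3 + sin(t)^2 + sin(t) - 2)^2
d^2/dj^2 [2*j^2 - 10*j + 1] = 4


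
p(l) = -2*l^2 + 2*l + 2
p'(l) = 2 - 4*l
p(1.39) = 0.92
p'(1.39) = -3.56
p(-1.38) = -4.57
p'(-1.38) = 7.52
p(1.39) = 0.92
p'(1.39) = -3.56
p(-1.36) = -4.42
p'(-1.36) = 7.44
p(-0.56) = 0.25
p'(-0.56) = 4.24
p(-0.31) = 1.19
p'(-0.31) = 3.24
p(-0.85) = -1.14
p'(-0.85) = 5.40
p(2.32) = -4.12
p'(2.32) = -7.28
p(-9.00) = -178.00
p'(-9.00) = 38.00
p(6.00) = -58.00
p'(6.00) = -22.00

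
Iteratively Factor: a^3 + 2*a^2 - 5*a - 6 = (a + 1)*(a^2 + a - 6) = (a + 1)*(a + 3)*(a - 2)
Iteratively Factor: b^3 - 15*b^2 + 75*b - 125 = (b - 5)*(b^2 - 10*b + 25) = (b - 5)^2*(b - 5)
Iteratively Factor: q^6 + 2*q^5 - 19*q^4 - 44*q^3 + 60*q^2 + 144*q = (q + 3)*(q^5 - q^4 - 16*q^3 + 4*q^2 + 48*q) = (q - 4)*(q + 3)*(q^4 + 3*q^3 - 4*q^2 - 12*q) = (q - 4)*(q - 2)*(q + 3)*(q^3 + 5*q^2 + 6*q) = (q - 4)*(q - 2)*(q + 3)^2*(q^2 + 2*q) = (q - 4)*(q - 2)*(q + 2)*(q + 3)^2*(q)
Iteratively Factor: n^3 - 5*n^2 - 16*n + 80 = (n - 5)*(n^2 - 16) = (n - 5)*(n + 4)*(n - 4)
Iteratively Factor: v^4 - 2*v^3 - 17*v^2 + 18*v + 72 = (v - 3)*(v^3 + v^2 - 14*v - 24) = (v - 3)*(v + 2)*(v^2 - v - 12) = (v - 4)*(v - 3)*(v + 2)*(v + 3)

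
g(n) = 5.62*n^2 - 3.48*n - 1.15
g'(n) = 11.24*n - 3.48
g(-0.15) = -0.50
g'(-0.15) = -5.17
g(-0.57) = 2.66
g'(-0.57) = -9.89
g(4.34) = 89.60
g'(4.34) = 45.30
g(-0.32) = 0.54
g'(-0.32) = -7.08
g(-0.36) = 0.83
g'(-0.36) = -7.53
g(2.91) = 36.31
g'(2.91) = 29.23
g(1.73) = 9.65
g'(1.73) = 15.97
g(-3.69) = 88.21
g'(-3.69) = -44.96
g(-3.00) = 59.87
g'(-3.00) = -37.20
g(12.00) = 766.37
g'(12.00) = 131.40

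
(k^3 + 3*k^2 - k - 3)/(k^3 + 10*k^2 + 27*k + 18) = (k - 1)/(k + 6)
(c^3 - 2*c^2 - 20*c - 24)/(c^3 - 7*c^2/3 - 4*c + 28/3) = 3*(c^2 - 4*c - 12)/(3*c^2 - 13*c + 14)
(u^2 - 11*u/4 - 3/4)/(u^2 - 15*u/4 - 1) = (u - 3)/(u - 4)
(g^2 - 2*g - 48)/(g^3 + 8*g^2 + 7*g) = (g^2 - 2*g - 48)/(g*(g^2 + 8*g + 7))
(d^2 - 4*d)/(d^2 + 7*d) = (d - 4)/(d + 7)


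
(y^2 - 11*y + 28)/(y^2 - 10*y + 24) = (y - 7)/(y - 6)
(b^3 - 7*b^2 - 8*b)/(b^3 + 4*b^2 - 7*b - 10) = b*(b - 8)/(b^2 + 3*b - 10)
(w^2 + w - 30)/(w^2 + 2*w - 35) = (w + 6)/(w + 7)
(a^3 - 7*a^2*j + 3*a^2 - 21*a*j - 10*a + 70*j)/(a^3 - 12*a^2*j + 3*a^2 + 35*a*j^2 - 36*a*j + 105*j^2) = (a^2 + 3*a - 10)/(a^2 - 5*a*j + 3*a - 15*j)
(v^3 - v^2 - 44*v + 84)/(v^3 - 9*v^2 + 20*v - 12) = (v + 7)/(v - 1)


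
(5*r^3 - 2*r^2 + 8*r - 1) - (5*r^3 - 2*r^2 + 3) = 8*r - 4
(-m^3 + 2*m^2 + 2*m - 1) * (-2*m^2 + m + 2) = 2*m^5 - 5*m^4 - 4*m^3 + 8*m^2 + 3*m - 2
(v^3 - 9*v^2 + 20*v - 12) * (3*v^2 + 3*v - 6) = 3*v^5 - 24*v^4 + 27*v^3 + 78*v^2 - 156*v + 72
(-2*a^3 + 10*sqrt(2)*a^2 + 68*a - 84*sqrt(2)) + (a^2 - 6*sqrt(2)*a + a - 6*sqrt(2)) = -2*a^3 + a^2 + 10*sqrt(2)*a^2 - 6*sqrt(2)*a + 69*a - 90*sqrt(2)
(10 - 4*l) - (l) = 10 - 5*l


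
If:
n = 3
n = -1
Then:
No Solution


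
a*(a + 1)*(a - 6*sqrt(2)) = a^3 - 6*sqrt(2)*a^2 + a^2 - 6*sqrt(2)*a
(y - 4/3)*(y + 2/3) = y^2 - 2*y/3 - 8/9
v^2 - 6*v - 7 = (v - 7)*(v + 1)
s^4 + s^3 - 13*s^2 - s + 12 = (s - 3)*(s - 1)*(s + 1)*(s + 4)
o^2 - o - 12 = (o - 4)*(o + 3)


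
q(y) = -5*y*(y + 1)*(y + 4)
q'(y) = -5*y*(y + 1) - 5*y*(y + 4) - 5*(y + 1)*(y + 4)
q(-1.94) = -18.78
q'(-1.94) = 20.55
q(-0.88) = 1.65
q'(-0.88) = 12.38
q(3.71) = -673.63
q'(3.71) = -411.96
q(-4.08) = 5.03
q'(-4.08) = -65.70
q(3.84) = -728.56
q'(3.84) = -433.18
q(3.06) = -438.55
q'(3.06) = -313.45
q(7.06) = -3146.77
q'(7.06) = -1120.65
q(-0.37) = 4.23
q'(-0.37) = -3.55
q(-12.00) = 5280.00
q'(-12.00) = -1580.00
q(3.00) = -420.00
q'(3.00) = -305.00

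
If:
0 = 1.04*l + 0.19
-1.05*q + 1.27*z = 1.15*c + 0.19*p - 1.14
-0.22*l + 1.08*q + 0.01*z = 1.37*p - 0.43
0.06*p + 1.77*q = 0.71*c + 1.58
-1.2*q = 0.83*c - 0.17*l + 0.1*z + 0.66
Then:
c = -1.20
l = -0.18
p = 0.64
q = 0.39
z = -1.57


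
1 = 1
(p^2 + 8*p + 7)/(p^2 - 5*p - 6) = (p + 7)/(p - 6)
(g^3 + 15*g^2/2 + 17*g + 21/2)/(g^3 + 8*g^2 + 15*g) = (2*g^2 + 9*g + 7)/(2*g*(g + 5))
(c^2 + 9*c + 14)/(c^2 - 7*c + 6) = (c^2 + 9*c + 14)/(c^2 - 7*c + 6)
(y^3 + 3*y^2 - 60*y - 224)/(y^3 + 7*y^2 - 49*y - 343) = (y^2 - 4*y - 32)/(y^2 - 49)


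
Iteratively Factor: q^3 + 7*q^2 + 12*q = (q)*(q^2 + 7*q + 12) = q*(q + 3)*(q + 4)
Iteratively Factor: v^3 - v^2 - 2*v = (v + 1)*(v^2 - 2*v) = v*(v + 1)*(v - 2)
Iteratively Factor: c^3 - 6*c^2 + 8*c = (c - 4)*(c^2 - 2*c) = c*(c - 4)*(c - 2)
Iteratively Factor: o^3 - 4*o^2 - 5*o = (o)*(o^2 - 4*o - 5) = o*(o - 5)*(o + 1)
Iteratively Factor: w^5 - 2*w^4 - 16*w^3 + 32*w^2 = (w + 4)*(w^4 - 6*w^3 + 8*w^2) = w*(w + 4)*(w^3 - 6*w^2 + 8*w) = w*(w - 2)*(w + 4)*(w^2 - 4*w) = w^2*(w - 2)*(w + 4)*(w - 4)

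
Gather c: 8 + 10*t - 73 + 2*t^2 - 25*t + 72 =2*t^2 - 15*t + 7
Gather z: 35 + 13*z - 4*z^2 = -4*z^2 + 13*z + 35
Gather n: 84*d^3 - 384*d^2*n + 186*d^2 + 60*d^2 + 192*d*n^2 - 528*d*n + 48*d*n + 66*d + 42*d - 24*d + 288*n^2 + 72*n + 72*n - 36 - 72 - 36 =84*d^3 + 246*d^2 + 84*d + n^2*(192*d + 288) + n*(-384*d^2 - 480*d + 144) - 144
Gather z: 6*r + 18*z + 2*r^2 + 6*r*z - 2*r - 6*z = 2*r^2 + 4*r + z*(6*r + 12)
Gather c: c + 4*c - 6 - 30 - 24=5*c - 60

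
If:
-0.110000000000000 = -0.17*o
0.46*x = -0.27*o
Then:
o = 0.65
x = -0.38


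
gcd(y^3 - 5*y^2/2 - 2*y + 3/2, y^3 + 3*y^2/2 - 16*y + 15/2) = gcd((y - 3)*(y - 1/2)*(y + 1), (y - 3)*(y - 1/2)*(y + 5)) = y^2 - 7*y/2 + 3/2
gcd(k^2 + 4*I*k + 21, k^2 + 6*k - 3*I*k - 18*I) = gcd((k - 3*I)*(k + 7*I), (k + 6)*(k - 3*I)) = k - 3*I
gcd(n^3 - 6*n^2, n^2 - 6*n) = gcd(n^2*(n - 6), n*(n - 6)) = n^2 - 6*n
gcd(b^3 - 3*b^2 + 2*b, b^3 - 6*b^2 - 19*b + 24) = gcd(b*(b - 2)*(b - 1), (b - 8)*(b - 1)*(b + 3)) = b - 1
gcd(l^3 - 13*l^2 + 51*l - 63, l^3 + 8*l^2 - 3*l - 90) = l - 3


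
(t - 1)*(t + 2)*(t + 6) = t^3 + 7*t^2 + 4*t - 12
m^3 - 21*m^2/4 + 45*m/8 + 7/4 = (m - 7/2)*(m - 2)*(m + 1/4)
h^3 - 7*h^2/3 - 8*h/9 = h*(h - 8/3)*(h + 1/3)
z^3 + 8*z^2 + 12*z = z*(z + 2)*(z + 6)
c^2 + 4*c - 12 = (c - 2)*(c + 6)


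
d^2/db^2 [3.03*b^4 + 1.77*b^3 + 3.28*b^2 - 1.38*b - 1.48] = 36.36*b^2 + 10.62*b + 6.56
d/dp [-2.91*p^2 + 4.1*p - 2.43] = 4.1 - 5.82*p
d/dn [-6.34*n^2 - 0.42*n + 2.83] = -12.68*n - 0.42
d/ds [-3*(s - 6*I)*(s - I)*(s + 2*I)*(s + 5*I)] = -12*s^3 - 198*s - 84*I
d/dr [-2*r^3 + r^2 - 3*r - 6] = -6*r^2 + 2*r - 3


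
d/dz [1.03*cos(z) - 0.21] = -1.03*sin(z)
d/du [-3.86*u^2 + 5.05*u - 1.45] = 5.05 - 7.72*u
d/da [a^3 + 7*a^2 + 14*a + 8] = 3*a^2 + 14*a + 14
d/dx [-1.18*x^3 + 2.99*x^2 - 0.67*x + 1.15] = -3.54*x^2 + 5.98*x - 0.67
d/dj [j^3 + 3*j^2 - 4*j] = 3*j^2 + 6*j - 4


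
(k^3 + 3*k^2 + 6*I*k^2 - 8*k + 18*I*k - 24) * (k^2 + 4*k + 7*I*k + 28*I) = k^5 + 7*k^4 + 13*I*k^4 - 38*k^3 + 91*I*k^3 - 350*k^2 + 100*I*k^2 - 600*k - 392*I*k - 672*I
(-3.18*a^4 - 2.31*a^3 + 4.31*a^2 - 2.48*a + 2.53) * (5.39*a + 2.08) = -17.1402*a^5 - 19.0653*a^4 + 18.4261*a^3 - 4.4024*a^2 + 8.4783*a + 5.2624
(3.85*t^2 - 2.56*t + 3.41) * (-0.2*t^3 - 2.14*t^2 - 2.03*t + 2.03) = -0.77*t^5 - 7.727*t^4 - 3.0191*t^3 + 5.7149*t^2 - 12.1191*t + 6.9223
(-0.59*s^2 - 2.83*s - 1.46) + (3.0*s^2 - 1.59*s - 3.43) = 2.41*s^2 - 4.42*s - 4.89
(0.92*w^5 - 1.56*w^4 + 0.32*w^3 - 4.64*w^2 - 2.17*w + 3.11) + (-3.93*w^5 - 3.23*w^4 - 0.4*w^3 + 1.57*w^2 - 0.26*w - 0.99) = -3.01*w^5 - 4.79*w^4 - 0.08*w^3 - 3.07*w^2 - 2.43*w + 2.12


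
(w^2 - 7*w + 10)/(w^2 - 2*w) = (w - 5)/w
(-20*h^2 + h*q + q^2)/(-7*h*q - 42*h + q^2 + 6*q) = (20*h^2 - h*q - q^2)/(7*h*q + 42*h - q^2 - 6*q)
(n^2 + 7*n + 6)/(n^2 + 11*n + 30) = (n + 1)/(n + 5)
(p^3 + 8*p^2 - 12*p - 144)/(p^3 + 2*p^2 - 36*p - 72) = (p^2 + 2*p - 24)/(p^2 - 4*p - 12)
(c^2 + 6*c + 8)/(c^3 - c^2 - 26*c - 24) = (c + 2)/(c^2 - 5*c - 6)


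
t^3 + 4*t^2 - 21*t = t*(t - 3)*(t + 7)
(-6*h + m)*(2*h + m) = -12*h^2 - 4*h*m + m^2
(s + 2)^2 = s^2 + 4*s + 4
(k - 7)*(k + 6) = k^2 - k - 42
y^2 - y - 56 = (y - 8)*(y + 7)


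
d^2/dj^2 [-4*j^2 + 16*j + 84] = -8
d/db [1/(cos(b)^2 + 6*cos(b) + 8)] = 2*(cos(b) + 3)*sin(b)/(cos(b)^2 + 6*cos(b) + 8)^2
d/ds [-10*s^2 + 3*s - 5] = 3 - 20*s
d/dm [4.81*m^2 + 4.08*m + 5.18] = 9.62*m + 4.08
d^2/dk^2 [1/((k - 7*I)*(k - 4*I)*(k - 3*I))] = 2*(6*k^4 - 112*I*k^3 - 771*k^2 + 2310*I*k + 2545)/(k^9 - 42*I*k^8 - 771*k^7 + 8120*I*k^6 + 54087*k^5 - 236418*I*k^4 - 678565*k^3 + 1234044*I*k^2 + 1291248*k - 592704*I)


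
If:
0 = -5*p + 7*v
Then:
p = 7*v/5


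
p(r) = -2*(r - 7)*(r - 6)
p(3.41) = -18.60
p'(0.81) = 22.76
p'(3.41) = 12.36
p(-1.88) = -139.95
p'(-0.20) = 26.80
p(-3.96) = -218.32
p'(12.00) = -22.00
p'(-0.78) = 29.12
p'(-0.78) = 29.12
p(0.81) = -64.25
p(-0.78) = -105.50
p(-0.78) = -105.50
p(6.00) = 0.00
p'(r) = 26 - 4*r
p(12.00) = -60.00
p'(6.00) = 2.00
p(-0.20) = -89.28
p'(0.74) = 23.04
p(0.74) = -65.86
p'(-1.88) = 33.52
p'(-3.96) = 41.84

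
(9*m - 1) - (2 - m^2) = m^2 + 9*m - 3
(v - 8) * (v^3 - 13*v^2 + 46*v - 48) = v^4 - 21*v^3 + 150*v^2 - 416*v + 384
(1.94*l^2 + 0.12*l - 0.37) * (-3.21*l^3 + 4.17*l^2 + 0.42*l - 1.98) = -6.2274*l^5 + 7.7046*l^4 + 2.5029*l^3 - 5.3337*l^2 - 0.393*l + 0.7326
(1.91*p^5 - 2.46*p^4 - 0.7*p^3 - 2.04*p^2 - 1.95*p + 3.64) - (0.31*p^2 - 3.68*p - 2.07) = 1.91*p^5 - 2.46*p^4 - 0.7*p^3 - 2.35*p^2 + 1.73*p + 5.71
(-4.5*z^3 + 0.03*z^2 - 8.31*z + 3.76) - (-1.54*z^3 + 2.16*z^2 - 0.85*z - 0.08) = -2.96*z^3 - 2.13*z^2 - 7.46*z + 3.84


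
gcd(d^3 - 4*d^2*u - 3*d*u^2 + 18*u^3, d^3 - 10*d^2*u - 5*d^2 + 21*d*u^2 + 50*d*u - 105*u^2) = -d + 3*u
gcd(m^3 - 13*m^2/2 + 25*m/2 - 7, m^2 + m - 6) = m - 2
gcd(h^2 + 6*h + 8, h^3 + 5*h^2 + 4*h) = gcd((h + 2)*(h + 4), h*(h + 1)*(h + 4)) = h + 4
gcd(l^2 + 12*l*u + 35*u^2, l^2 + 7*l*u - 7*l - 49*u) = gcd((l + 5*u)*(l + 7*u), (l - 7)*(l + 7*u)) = l + 7*u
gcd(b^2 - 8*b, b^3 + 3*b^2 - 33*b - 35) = 1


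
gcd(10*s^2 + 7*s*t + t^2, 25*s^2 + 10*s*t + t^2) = 5*s + t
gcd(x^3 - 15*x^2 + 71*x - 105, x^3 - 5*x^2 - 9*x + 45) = x^2 - 8*x + 15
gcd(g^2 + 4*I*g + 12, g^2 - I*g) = 1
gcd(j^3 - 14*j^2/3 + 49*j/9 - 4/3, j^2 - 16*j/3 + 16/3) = j - 4/3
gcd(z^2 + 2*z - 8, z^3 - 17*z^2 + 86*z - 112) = z - 2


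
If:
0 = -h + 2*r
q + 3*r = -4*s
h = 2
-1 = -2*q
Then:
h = 2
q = 1/2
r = 1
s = -7/8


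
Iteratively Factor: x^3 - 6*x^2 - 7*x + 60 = (x + 3)*(x^2 - 9*x + 20) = (x - 4)*(x + 3)*(x - 5)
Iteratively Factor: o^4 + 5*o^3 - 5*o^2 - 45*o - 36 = (o - 3)*(o^3 + 8*o^2 + 19*o + 12) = (o - 3)*(o + 4)*(o^2 + 4*o + 3) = (o - 3)*(o + 1)*(o + 4)*(o + 3)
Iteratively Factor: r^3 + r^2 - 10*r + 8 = (r - 1)*(r^2 + 2*r - 8) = (r - 2)*(r - 1)*(r + 4)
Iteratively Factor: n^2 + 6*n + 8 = (n + 2)*(n + 4)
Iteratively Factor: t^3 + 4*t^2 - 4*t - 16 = (t + 4)*(t^2 - 4) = (t + 2)*(t + 4)*(t - 2)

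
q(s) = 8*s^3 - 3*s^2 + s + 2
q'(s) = 24*s^2 - 6*s + 1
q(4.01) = 473.62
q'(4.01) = 362.86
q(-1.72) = -49.30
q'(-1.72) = 82.32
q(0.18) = 2.13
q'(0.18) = 0.70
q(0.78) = 4.75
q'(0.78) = 10.92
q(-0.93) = -7.96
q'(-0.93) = 27.34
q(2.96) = 186.15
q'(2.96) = 193.52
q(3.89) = 431.40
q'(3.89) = 340.83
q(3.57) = 331.33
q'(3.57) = 285.46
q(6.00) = 1628.00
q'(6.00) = 829.00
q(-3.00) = -244.00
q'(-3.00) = 235.00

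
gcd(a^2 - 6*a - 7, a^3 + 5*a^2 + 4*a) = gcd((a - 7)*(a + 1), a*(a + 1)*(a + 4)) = a + 1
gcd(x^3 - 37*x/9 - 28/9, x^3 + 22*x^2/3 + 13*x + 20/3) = x^2 + 7*x/3 + 4/3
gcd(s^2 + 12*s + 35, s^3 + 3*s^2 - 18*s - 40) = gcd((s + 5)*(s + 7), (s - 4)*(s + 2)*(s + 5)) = s + 5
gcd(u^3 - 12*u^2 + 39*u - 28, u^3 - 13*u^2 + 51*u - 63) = u - 7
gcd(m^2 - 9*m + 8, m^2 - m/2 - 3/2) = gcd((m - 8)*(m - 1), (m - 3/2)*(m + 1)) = 1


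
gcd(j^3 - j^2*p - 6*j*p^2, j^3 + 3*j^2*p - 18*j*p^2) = -j^2 + 3*j*p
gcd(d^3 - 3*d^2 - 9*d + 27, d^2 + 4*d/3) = 1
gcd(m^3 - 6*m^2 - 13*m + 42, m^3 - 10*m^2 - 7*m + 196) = m - 7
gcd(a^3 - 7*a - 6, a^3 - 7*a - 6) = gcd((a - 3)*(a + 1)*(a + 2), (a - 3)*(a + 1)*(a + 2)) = a^3 - 7*a - 6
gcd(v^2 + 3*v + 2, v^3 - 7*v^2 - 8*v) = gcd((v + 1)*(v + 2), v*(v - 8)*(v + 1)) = v + 1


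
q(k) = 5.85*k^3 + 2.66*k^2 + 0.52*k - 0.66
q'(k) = 17.55*k^2 + 5.32*k + 0.52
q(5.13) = 861.79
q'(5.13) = 489.67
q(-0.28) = -0.73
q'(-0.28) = 0.41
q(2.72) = 138.16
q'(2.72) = 144.83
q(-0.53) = -1.06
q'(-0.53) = 2.63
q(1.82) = 44.36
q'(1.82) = 68.34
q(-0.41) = -0.83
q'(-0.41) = 1.29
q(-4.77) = -577.53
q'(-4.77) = 374.46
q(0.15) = -0.50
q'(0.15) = 1.71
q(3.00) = 182.79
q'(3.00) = 174.43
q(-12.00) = -9732.66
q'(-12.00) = 2463.88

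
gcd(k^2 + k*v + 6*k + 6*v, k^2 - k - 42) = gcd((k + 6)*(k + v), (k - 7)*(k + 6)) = k + 6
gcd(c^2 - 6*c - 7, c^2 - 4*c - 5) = c + 1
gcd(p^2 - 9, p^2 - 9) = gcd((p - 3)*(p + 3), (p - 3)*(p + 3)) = p^2 - 9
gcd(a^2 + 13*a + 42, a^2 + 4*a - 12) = a + 6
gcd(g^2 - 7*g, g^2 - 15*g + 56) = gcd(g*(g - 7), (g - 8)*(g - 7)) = g - 7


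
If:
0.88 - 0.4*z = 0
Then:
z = 2.20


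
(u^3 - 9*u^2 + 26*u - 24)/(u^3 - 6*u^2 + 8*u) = (u - 3)/u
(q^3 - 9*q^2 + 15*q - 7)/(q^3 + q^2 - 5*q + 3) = (q - 7)/(q + 3)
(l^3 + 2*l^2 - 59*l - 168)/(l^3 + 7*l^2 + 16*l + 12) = (l^2 - l - 56)/(l^2 + 4*l + 4)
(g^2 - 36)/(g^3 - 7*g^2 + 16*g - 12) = (g^2 - 36)/(g^3 - 7*g^2 + 16*g - 12)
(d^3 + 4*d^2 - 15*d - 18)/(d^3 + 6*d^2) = 1 - 2/d - 3/d^2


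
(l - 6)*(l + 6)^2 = l^3 + 6*l^2 - 36*l - 216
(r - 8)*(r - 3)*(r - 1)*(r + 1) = r^4 - 11*r^3 + 23*r^2 + 11*r - 24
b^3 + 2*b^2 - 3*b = b*(b - 1)*(b + 3)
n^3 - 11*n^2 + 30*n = n*(n - 6)*(n - 5)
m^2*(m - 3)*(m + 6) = m^4 + 3*m^3 - 18*m^2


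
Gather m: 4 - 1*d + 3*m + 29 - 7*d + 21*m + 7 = -8*d + 24*m + 40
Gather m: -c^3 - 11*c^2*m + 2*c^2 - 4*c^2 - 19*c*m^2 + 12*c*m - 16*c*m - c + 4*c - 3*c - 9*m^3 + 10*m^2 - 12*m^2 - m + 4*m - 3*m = -c^3 - 2*c^2 - 9*m^3 + m^2*(-19*c - 2) + m*(-11*c^2 - 4*c)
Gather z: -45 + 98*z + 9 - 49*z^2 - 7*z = -49*z^2 + 91*z - 36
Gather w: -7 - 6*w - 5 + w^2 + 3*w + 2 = w^2 - 3*w - 10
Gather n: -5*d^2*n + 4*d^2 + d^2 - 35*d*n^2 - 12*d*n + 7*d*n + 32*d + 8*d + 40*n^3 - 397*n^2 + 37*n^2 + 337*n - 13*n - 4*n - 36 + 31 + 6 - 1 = 5*d^2 + 40*d + 40*n^3 + n^2*(-35*d - 360) + n*(-5*d^2 - 5*d + 320)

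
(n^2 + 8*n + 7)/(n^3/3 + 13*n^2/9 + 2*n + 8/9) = 9*(n + 7)/(3*n^2 + 10*n + 8)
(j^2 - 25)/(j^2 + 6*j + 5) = (j - 5)/(j + 1)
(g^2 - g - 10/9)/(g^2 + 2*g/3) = (g - 5/3)/g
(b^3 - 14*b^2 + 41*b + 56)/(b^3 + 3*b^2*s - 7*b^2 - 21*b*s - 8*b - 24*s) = (b - 7)/(b + 3*s)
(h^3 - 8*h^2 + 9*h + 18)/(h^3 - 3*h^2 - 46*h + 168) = (h^2 - 2*h - 3)/(h^2 + 3*h - 28)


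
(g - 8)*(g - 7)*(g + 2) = g^3 - 13*g^2 + 26*g + 112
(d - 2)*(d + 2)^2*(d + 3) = d^4 + 5*d^3 + 2*d^2 - 20*d - 24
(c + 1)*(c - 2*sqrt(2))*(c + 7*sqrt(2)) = c^3 + c^2 + 5*sqrt(2)*c^2 - 28*c + 5*sqrt(2)*c - 28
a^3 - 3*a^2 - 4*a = a*(a - 4)*(a + 1)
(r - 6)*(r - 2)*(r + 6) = r^3 - 2*r^2 - 36*r + 72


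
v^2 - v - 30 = (v - 6)*(v + 5)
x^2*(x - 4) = x^3 - 4*x^2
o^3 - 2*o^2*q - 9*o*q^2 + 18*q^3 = (o - 3*q)*(o - 2*q)*(o + 3*q)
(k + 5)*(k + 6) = k^2 + 11*k + 30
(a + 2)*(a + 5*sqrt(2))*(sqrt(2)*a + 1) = sqrt(2)*a^3 + 2*sqrt(2)*a^2 + 11*a^2 + 5*sqrt(2)*a + 22*a + 10*sqrt(2)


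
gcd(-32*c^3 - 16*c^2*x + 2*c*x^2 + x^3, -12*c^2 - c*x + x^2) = -4*c + x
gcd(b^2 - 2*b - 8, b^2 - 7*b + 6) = 1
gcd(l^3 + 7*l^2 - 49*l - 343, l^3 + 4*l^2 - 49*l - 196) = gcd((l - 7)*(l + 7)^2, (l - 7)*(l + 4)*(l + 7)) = l^2 - 49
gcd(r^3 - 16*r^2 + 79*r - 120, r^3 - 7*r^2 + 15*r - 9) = r - 3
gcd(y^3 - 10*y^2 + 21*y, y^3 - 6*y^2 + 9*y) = y^2 - 3*y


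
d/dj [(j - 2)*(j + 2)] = 2*j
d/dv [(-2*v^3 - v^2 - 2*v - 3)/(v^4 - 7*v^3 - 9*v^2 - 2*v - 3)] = v*(2*v^5 + 2*v^4 + 17*v^3 - 8*v^2 - 61*v - 48)/(v^8 - 14*v^7 + 31*v^6 + 122*v^5 + 103*v^4 + 78*v^3 + 58*v^2 + 12*v + 9)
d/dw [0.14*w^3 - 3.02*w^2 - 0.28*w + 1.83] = 0.42*w^2 - 6.04*w - 0.28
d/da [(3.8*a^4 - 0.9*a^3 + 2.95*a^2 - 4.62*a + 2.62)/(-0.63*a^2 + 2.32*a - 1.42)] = (-4.788*a^5 + 27.015*a^4 - 25.76*a^3 + 7.7674*a^2 - 5.0768*a + 0.481999999999999)/(0.3969*a^4 - 2.9232*a^3 + 7.1716*a^2 - 6.5888*a + 2.0164)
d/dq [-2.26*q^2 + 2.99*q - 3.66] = 2.99 - 4.52*q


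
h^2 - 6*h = h*(h - 6)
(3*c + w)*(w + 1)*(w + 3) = 3*c*w^2 + 12*c*w + 9*c + w^3 + 4*w^2 + 3*w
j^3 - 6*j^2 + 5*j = j*(j - 5)*(j - 1)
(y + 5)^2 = y^2 + 10*y + 25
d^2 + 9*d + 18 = (d + 3)*(d + 6)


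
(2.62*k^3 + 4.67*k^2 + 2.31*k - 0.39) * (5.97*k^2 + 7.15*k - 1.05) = 15.6414*k^5 + 46.6129*k^4 + 44.4302*k^3 + 9.2847*k^2 - 5.214*k + 0.4095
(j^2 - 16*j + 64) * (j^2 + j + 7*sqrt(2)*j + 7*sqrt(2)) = j^4 - 15*j^3 + 7*sqrt(2)*j^3 - 105*sqrt(2)*j^2 + 48*j^2 + 64*j + 336*sqrt(2)*j + 448*sqrt(2)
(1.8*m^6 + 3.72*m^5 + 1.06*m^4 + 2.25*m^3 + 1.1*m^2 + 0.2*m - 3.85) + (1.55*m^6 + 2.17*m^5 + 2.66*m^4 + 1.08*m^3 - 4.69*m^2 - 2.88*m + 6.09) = 3.35*m^6 + 5.89*m^5 + 3.72*m^4 + 3.33*m^3 - 3.59*m^2 - 2.68*m + 2.24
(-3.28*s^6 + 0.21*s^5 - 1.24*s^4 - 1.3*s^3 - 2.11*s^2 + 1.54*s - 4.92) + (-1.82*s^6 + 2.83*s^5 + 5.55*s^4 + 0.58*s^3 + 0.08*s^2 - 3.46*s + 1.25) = -5.1*s^6 + 3.04*s^5 + 4.31*s^4 - 0.72*s^3 - 2.03*s^2 - 1.92*s - 3.67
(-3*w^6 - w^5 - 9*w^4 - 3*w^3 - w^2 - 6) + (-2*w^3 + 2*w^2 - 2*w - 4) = -3*w^6 - w^5 - 9*w^4 - 5*w^3 + w^2 - 2*w - 10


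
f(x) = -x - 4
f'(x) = -1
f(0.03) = -4.03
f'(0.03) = -1.00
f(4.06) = -8.06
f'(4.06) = -1.00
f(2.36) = -6.36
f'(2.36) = -1.00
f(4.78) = -8.78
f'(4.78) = -1.00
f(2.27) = -6.27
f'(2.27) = -1.00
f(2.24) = -6.24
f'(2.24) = -1.00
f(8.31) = -12.31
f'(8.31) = -1.00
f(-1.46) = -2.54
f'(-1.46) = -1.00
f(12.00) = -16.00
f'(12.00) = -1.00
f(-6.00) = 2.00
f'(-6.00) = -1.00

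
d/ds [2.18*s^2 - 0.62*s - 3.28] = 4.36*s - 0.62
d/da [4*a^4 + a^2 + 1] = 16*a^3 + 2*a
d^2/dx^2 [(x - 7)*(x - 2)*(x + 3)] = 6*x - 12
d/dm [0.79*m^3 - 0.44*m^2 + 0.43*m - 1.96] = 2.37*m^2 - 0.88*m + 0.43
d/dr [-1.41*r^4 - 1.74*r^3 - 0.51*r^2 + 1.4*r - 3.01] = -5.64*r^3 - 5.22*r^2 - 1.02*r + 1.4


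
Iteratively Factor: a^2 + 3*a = (a)*(a + 3)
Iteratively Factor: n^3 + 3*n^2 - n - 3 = (n + 1)*(n^2 + 2*n - 3) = (n + 1)*(n + 3)*(n - 1)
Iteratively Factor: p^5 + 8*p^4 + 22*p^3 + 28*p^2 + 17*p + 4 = (p + 1)*(p^4 + 7*p^3 + 15*p^2 + 13*p + 4) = (p + 1)*(p + 4)*(p^3 + 3*p^2 + 3*p + 1) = (p + 1)^2*(p + 4)*(p^2 + 2*p + 1) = (p + 1)^3*(p + 4)*(p + 1)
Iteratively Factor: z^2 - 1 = (z - 1)*(z + 1)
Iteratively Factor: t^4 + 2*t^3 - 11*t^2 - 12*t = (t + 4)*(t^3 - 2*t^2 - 3*t) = t*(t + 4)*(t^2 - 2*t - 3) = t*(t - 3)*(t + 4)*(t + 1)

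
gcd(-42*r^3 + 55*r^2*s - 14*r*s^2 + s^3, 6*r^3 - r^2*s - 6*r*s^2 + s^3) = 6*r^2 - 7*r*s + s^2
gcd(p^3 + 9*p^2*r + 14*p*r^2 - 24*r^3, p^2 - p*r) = p - r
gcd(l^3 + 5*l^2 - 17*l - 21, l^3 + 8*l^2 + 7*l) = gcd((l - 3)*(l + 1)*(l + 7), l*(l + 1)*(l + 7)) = l^2 + 8*l + 7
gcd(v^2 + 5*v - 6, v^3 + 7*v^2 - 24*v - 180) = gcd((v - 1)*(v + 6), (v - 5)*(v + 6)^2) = v + 6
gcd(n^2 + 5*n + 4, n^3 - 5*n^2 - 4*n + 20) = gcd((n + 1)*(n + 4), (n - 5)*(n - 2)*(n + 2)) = 1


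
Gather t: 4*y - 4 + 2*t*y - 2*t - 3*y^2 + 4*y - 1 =t*(2*y - 2) - 3*y^2 + 8*y - 5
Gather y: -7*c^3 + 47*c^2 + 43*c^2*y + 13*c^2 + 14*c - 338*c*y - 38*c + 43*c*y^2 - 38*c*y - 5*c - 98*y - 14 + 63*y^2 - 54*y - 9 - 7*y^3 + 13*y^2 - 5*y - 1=-7*c^3 + 60*c^2 - 29*c - 7*y^3 + y^2*(43*c + 76) + y*(43*c^2 - 376*c - 157) - 24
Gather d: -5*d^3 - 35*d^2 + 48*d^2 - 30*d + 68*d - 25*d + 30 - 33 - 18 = -5*d^3 + 13*d^2 + 13*d - 21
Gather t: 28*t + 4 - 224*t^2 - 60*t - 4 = -224*t^2 - 32*t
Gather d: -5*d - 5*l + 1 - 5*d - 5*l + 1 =-10*d - 10*l + 2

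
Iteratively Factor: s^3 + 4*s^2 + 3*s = (s)*(s^2 + 4*s + 3) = s*(s + 3)*(s + 1)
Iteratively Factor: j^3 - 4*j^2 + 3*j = (j - 1)*(j^2 - 3*j) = j*(j - 1)*(j - 3)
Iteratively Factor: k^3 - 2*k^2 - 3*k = (k - 3)*(k^2 + k) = k*(k - 3)*(k + 1)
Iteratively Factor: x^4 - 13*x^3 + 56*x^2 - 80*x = (x - 4)*(x^3 - 9*x^2 + 20*x) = x*(x - 4)*(x^2 - 9*x + 20) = x*(x - 4)^2*(x - 5)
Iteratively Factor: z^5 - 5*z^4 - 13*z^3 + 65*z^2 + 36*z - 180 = (z - 2)*(z^4 - 3*z^3 - 19*z^2 + 27*z + 90) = (z - 2)*(z + 2)*(z^3 - 5*z^2 - 9*z + 45) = (z - 5)*(z - 2)*(z + 2)*(z^2 - 9) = (z - 5)*(z - 2)*(z + 2)*(z + 3)*(z - 3)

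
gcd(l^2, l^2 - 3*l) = l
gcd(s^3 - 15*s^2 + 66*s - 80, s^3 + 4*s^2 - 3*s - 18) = s - 2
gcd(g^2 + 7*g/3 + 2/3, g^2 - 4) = g + 2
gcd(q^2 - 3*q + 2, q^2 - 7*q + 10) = q - 2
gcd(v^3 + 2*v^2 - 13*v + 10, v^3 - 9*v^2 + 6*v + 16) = v - 2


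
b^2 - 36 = (b - 6)*(b + 6)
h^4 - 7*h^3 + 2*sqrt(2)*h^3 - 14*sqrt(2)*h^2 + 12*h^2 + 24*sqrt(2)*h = h*(h - 4)*(h - 3)*(h + 2*sqrt(2))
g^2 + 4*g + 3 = (g + 1)*(g + 3)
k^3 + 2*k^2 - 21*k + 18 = (k - 3)*(k - 1)*(k + 6)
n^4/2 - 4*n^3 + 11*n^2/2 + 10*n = n*(n/2 + 1/2)*(n - 5)*(n - 4)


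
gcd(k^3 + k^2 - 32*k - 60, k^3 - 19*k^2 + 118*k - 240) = k - 6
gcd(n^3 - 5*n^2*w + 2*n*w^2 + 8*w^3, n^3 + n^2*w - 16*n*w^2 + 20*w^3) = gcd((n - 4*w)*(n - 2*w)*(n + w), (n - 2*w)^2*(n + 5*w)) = -n + 2*w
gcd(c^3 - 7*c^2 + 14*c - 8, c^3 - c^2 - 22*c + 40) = c^2 - 6*c + 8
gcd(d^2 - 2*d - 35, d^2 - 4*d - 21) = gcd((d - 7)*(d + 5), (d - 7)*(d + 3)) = d - 7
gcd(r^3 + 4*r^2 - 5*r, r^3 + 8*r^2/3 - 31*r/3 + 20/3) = r^2 + 4*r - 5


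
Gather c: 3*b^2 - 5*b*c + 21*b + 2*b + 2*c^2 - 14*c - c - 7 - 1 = 3*b^2 + 23*b + 2*c^2 + c*(-5*b - 15) - 8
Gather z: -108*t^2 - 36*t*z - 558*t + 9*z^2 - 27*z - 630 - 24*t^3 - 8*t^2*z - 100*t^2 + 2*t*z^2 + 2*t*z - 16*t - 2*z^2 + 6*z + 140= -24*t^3 - 208*t^2 - 574*t + z^2*(2*t + 7) + z*(-8*t^2 - 34*t - 21) - 490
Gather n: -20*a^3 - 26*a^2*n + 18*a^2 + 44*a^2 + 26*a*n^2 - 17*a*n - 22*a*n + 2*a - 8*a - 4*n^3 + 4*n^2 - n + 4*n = -20*a^3 + 62*a^2 - 6*a - 4*n^3 + n^2*(26*a + 4) + n*(-26*a^2 - 39*a + 3)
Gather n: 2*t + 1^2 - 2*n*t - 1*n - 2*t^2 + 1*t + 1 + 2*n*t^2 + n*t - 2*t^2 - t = n*(2*t^2 - t - 1) - 4*t^2 + 2*t + 2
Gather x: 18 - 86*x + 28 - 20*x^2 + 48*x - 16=-20*x^2 - 38*x + 30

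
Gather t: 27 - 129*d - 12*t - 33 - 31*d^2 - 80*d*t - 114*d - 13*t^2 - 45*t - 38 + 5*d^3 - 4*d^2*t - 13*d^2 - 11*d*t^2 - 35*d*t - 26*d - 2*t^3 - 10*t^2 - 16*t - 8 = 5*d^3 - 44*d^2 - 269*d - 2*t^3 + t^2*(-11*d - 23) + t*(-4*d^2 - 115*d - 73) - 52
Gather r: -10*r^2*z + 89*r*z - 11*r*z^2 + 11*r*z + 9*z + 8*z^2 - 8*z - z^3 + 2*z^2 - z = -10*r^2*z + r*(-11*z^2 + 100*z) - z^3 + 10*z^2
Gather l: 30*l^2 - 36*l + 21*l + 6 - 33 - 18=30*l^2 - 15*l - 45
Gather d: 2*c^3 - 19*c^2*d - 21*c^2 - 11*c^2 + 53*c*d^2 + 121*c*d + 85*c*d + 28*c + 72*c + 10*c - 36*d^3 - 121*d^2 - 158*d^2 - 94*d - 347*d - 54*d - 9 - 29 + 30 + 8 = 2*c^3 - 32*c^2 + 110*c - 36*d^3 + d^2*(53*c - 279) + d*(-19*c^2 + 206*c - 495)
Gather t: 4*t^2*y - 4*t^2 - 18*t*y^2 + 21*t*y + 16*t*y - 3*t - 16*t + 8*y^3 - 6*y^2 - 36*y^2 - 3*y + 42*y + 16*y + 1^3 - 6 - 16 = t^2*(4*y - 4) + t*(-18*y^2 + 37*y - 19) + 8*y^3 - 42*y^2 + 55*y - 21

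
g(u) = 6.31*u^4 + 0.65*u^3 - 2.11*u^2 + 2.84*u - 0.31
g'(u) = 25.24*u^3 + 1.95*u^2 - 4.22*u + 2.84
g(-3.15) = 570.75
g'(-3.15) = -753.42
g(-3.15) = 570.75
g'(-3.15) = -753.42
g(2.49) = 246.28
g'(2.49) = 394.08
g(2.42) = 219.83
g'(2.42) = 361.76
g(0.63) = 1.80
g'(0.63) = 7.27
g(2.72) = 350.27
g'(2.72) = 513.71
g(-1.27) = 7.76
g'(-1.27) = -40.36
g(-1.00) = 0.40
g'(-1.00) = -16.23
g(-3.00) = 465.74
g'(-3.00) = -648.43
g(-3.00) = 465.74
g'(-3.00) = -648.43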